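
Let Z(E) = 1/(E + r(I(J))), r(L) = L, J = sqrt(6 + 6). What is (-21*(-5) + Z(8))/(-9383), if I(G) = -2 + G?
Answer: -421/37532 + sqrt(3)/112596 ≈ -0.011202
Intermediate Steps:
J = 2*sqrt(3) (J = sqrt(12) = 2*sqrt(3) ≈ 3.4641)
Z(E) = 1/(-2 + E + 2*sqrt(3)) (Z(E) = 1/(E + (-2 + 2*sqrt(3))) = 1/(-2 + E + 2*sqrt(3)))
(-21*(-5) + Z(8))/(-9383) = (-21*(-5) + 1/(-2 + 8 + 2*sqrt(3)))/(-9383) = (105 + 1/(6 + 2*sqrt(3)))*(-1/9383) = -105/9383 - 1/(9383*(6 + 2*sqrt(3)))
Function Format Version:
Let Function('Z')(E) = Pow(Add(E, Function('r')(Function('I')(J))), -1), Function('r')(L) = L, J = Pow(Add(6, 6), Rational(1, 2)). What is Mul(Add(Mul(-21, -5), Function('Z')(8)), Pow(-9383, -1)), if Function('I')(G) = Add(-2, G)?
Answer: Add(Rational(-421, 37532), Mul(Rational(1, 112596), Pow(3, Rational(1, 2)))) ≈ -0.011202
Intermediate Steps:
J = Mul(2, Pow(3, Rational(1, 2))) (J = Pow(12, Rational(1, 2)) = Mul(2, Pow(3, Rational(1, 2))) ≈ 3.4641)
Function('Z')(E) = Pow(Add(-2, E, Mul(2, Pow(3, Rational(1, 2)))), -1) (Function('Z')(E) = Pow(Add(E, Add(-2, Mul(2, Pow(3, Rational(1, 2))))), -1) = Pow(Add(-2, E, Mul(2, Pow(3, Rational(1, 2)))), -1))
Mul(Add(Mul(-21, -5), Function('Z')(8)), Pow(-9383, -1)) = Mul(Add(Mul(-21, -5), Pow(Add(-2, 8, Mul(2, Pow(3, Rational(1, 2)))), -1)), Pow(-9383, -1)) = Mul(Add(105, Pow(Add(6, Mul(2, Pow(3, Rational(1, 2)))), -1)), Rational(-1, 9383)) = Add(Rational(-105, 9383), Mul(Rational(-1, 9383), Pow(Add(6, Mul(2, Pow(3, Rational(1, 2)))), -1)))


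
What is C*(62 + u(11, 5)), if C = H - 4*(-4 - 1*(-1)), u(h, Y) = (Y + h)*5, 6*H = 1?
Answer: 5183/3 ≈ 1727.7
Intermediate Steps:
H = ⅙ (H = (⅙)*1 = ⅙ ≈ 0.16667)
u(h, Y) = 5*Y + 5*h
C = 73/6 (C = ⅙ - 4*(-4 - 1*(-1)) = ⅙ - 4*(-4 + 1) = ⅙ - 4*(-3) = ⅙ + 12 = 73/6 ≈ 12.167)
C*(62 + u(11, 5)) = 73*(62 + (5*5 + 5*11))/6 = 73*(62 + (25 + 55))/6 = 73*(62 + 80)/6 = (73/6)*142 = 5183/3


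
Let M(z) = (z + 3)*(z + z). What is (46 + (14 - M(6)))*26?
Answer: -1248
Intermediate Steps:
M(z) = 2*z*(3 + z) (M(z) = (3 + z)*(2*z) = 2*z*(3 + z))
(46 + (14 - M(6)))*26 = (46 + (14 - 2*6*(3 + 6)))*26 = (46 + (14 - 2*6*9))*26 = (46 + (14 - 1*108))*26 = (46 + (14 - 108))*26 = (46 - 94)*26 = -48*26 = -1248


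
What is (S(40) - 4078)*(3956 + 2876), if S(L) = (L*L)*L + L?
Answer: 409660384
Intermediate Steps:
S(L) = L + L**3 (S(L) = L**2*L + L = L**3 + L = L + L**3)
(S(40) - 4078)*(3956 + 2876) = ((40 + 40**3) - 4078)*(3956 + 2876) = ((40 + 64000) - 4078)*6832 = (64040 - 4078)*6832 = 59962*6832 = 409660384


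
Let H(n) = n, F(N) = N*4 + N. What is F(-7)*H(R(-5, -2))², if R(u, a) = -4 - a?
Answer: -140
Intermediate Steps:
F(N) = 5*N (F(N) = 4*N + N = 5*N)
F(-7)*H(R(-5, -2))² = (5*(-7))*(-4 - 1*(-2))² = -35*(-4 + 2)² = -35*(-2)² = -35*4 = -140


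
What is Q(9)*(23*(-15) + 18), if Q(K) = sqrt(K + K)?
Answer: -981*sqrt(2) ≈ -1387.3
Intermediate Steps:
Q(K) = sqrt(2)*sqrt(K) (Q(K) = sqrt(2*K) = sqrt(2)*sqrt(K))
Q(9)*(23*(-15) + 18) = (sqrt(2)*sqrt(9))*(23*(-15) + 18) = (sqrt(2)*3)*(-345 + 18) = (3*sqrt(2))*(-327) = -981*sqrt(2)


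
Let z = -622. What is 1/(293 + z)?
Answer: -1/329 ≈ -0.0030395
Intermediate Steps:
1/(293 + z) = 1/(293 - 622) = 1/(-329) = -1/329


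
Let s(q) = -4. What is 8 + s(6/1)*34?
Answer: -128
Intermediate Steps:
8 + s(6/1)*34 = 8 - 4*34 = 8 - 136 = -128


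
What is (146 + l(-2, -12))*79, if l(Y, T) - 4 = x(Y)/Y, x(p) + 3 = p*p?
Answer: 23621/2 ≈ 11811.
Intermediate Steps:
x(p) = -3 + p² (x(p) = -3 + p*p = -3 + p²)
l(Y, T) = 4 + (-3 + Y²)/Y
(146 + l(-2, -12))*79 = (146 + (4 - 2 - 3/(-2)))*79 = (146 + (4 - 2 - 3*(-½)))*79 = (146 + (4 - 2 + 3/2))*79 = (146 + 7/2)*79 = (299/2)*79 = 23621/2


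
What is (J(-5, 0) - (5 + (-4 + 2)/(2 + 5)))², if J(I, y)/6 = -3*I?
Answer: 356409/49 ≈ 7273.7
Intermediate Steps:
J(I, y) = -18*I (J(I, y) = 6*(-3*I) = -18*I)
(J(-5, 0) - (5 + (-4 + 2)/(2 + 5)))² = (-18*(-5) - (5 + (-4 + 2)/(2 + 5)))² = (90 - (5 - 2/7))² = (90 - 1*33/7)² = (90 - 33/7)² = (597/7)² = 356409/49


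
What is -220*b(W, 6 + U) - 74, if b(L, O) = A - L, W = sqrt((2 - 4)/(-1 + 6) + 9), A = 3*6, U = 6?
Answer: -4034 + 44*sqrt(215) ≈ -3388.8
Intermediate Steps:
A = 18
W = sqrt(215)/5 (W = sqrt(-2/5 + 9) = sqrt(43/5) = sqrt(215)/5 ≈ 2.9326)
b(L, O) = 18 - L
-220*b(W, 6 + U) - 74 = -220*(18 - sqrt(215)/5) - 74 = (-3960 + 44*sqrt(215)) - 74 = -4034 + 44*sqrt(215)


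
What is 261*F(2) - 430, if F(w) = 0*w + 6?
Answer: 1136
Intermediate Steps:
F(w) = 6 (F(w) = 0 + 6 = 6)
261*F(2) - 430 = 261*6 - 430 = 1566 - 430 = 1136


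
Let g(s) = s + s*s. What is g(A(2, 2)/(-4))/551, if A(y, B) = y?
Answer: -1/2204 ≈ -0.00045372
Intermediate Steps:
g(s) = s + s²
g(A(2, 2)/(-4))/551 = ((2/(-4))*(1 + 2/(-4)))/551 = ((2*(-¼))*(1 + 2*(-¼)))*(1/551) = -(1 - ½)/2*(1/551) = -½*½*(1/551) = -¼*1/551 = -1/2204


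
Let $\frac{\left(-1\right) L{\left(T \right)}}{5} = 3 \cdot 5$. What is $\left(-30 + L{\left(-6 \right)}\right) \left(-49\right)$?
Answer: $5145$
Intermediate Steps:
$L{\left(T \right)} = -75$ ($L{\left(T \right)} = - 5 \cdot 3 \cdot 5 = \left(-5\right) 15 = -75$)
$\left(-30 + L{\left(-6 \right)}\right) \left(-49\right) = \left(-30 - 75\right) \left(-49\right) = \left(-105\right) \left(-49\right) = 5145$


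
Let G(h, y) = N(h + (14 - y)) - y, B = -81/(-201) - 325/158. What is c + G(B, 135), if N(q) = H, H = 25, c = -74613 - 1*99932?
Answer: -174655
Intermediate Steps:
c = -174545 (c = -74613 - 99932 = -174545)
B = -17509/10586 (B = -81*(-1/201) - 325*1/158 = 27/67 - 325/158 = -17509/10586 ≈ -1.6540)
N(q) = 25
G(h, y) = 25 - y
c + G(B, 135) = -174545 + (25 - 1*135) = -174545 + (25 - 135) = -174545 - 110 = -174655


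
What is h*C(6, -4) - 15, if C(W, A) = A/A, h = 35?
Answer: 20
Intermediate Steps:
C(W, A) = 1
h*C(6, -4) - 15 = 35*1 - 15 = 35 - 15 = 20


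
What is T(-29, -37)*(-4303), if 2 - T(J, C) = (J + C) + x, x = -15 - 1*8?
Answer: -391573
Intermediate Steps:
x = -23 (x = -15 - 8 = -23)
T(J, C) = 25 - C - J (T(J, C) = 2 - ((J + C) - 23) = 2 - ((C + J) - 23) = 2 - (-23 + C + J) = 2 + (23 - C - J) = 25 - C - J)
T(-29, -37)*(-4303) = (25 - 1*(-37) - 1*(-29))*(-4303) = (25 + 37 + 29)*(-4303) = 91*(-4303) = -391573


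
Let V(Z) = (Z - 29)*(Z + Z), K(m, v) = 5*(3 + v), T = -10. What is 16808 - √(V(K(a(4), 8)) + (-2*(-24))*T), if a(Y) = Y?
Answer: 16808 - 2*√595 ≈ 16759.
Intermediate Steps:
K(m, v) = 15 + 5*v
V(Z) = 2*Z*(-29 + Z) (V(Z) = (-29 + Z)*(2*Z) = 2*Z*(-29 + Z))
16808 - √(V(K(a(4), 8)) + (-2*(-24))*T) = 16808 - √(2*(15 + 5*8)*(-29 + (15 + 5*8)) - 2*(-24)*(-10)) = 16808 - √(2*(15 + 40)*(-29 + (15 + 40)) + 48*(-10)) = 16808 - √(2*55*(-29 + 55) - 480) = 16808 - √(2*55*26 - 480) = 16808 - √(2860 - 480) = 16808 - √2380 = 16808 - 2*√595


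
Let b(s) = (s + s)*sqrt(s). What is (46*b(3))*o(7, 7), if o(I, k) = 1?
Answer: 276*sqrt(3) ≈ 478.05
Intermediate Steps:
b(s) = 2*s**(3/2) (b(s) = (2*s)*sqrt(s) = 2*s**(3/2))
(46*b(3))*o(7, 7) = (46*(2*3**(3/2)))*1 = (46*(2*(3*sqrt(3))))*1 = (46*(6*sqrt(3)))*1 = (276*sqrt(3))*1 = 276*sqrt(3)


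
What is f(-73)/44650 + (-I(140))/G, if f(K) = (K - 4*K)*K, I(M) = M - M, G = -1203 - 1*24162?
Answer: -15987/44650 ≈ -0.35805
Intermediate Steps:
G = -25365 (G = -1203 - 24162 = -25365)
I(M) = 0
f(K) = -3*K² (f(K) = (-3*K)*K = -3*K²)
f(-73)/44650 + (-I(140))/G = -3*(-73)²/44650 - 1*0/(-25365) = -3*5329*(1/44650) + 0*(-1/25365) = -15987*1/44650 + 0 = -15987/44650 + 0 = -15987/44650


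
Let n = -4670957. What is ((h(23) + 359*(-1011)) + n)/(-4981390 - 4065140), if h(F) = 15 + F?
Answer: 838978/1507755 ≈ 0.55644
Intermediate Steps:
((h(23) + 359*(-1011)) + n)/(-4981390 - 4065140) = (((15 + 23) + 359*(-1011)) - 4670957)/(-4981390 - 4065140) = ((38 - 362949) - 4670957)/(-9046530) = (-362911 - 4670957)*(-1/9046530) = -5033868*(-1/9046530) = 838978/1507755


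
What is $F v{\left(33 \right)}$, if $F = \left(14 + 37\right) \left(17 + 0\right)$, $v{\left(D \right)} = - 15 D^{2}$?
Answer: $-14162445$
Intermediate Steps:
$F = 867$ ($F = 51 \cdot 17 = 867$)
$F v{\left(33 \right)} = 867 \left(- 15 \cdot 33^{2}\right) = 867 \left(\left(-15\right) 1089\right) = 867 \left(-16335\right) = -14162445$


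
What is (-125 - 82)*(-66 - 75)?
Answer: 29187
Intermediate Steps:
(-125 - 82)*(-66 - 75) = -207*(-141) = 29187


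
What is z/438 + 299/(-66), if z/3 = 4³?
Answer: -19715/4818 ≈ -4.0919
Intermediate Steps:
z = 192 (z = 3*4³ = 3*64 = 192)
z/438 + 299/(-66) = 192/438 + 299/(-66) = 192*(1/438) + 299*(-1/66) = 32/73 - 299/66 = -19715/4818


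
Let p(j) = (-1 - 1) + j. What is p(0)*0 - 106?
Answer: -106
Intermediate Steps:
p(j) = -2 + j
p(0)*0 - 106 = (-2 + 0)*0 - 106 = -2*0 - 106 = 0 - 106 = -106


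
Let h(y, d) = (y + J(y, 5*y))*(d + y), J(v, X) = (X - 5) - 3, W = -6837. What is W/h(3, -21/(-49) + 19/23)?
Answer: -1100757/6850 ≈ -160.69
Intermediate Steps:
J(v, X) = -8 + X (J(v, X) = (-5 + X) - 3 = -8 + X)
h(y, d) = (-8 + 6*y)*(d + y) (h(y, d) = (y + (-8 + 5*y))*(d + y) = (-8 + 6*y)*(d + y))
W/h(3, -21/(-49) + 19/23) = -6837/(-8*(-21/(-49) + 19/23) - 8*3 + 6*3**2 + 6*(-21/(-49) + 19/23)*3) = -6837/(-8*(-21*(-1/49) + 19*(1/23)) - 24 + 6*9 + 6*(-21*(-1/49) + 19*(1/23))*3) = -6837/(-8*(3/7 + 19/23) - 24 + 54 + 6*(3/7 + 19/23)*3) = -6837/(-8*202/161 - 24 + 54 + 6*(202/161)*3) = -6837/(-1616/161 - 24 + 54 + 3636/161) = -6837/6850/161 = -6837*161/6850 = -1100757/6850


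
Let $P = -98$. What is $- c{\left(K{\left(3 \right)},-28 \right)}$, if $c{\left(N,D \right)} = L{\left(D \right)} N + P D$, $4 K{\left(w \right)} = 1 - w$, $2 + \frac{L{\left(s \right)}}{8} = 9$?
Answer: $-2716$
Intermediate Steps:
$L{\left(s \right)} = 56$ ($L{\left(s \right)} = -16 + 8 \cdot 9 = -16 + 72 = 56$)
$K{\left(w \right)} = \frac{1}{4} - \frac{w}{4}$ ($K{\left(w \right)} = \frac{1 - w}{4} = \frac{1}{4} - \frac{w}{4}$)
$c{\left(N,D \right)} = - 98 D + 56 N$ ($c{\left(N,D \right)} = 56 N - 98 D = - 98 D + 56 N$)
$- c{\left(K{\left(3 \right)},-28 \right)} = - (\left(-98\right) \left(-28\right) + 56 \left(\frac{1}{4} - \frac{3}{4}\right)) = - (2744 + 56 \left(\frac{1}{4} - \frac{3}{4}\right)) = - (2744 + 56 \left(- \frac{1}{2}\right)) = - (2744 - 28) = \left(-1\right) 2716 = -2716$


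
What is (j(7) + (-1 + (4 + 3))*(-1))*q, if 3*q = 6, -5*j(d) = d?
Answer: -74/5 ≈ -14.800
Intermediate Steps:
j(d) = -d/5
q = 2 (q = (1/3)*6 = 2)
(j(7) + (-1 + (4 + 3))*(-1))*q = (-1/5*7 + (-1 + (4 + 3))*(-1))*2 = (-7/5 + (-1 + 7)*(-1))*2 = (-7/5 + 6*(-1))*2 = (-7/5 - 6)*2 = -37/5*2 = -74/5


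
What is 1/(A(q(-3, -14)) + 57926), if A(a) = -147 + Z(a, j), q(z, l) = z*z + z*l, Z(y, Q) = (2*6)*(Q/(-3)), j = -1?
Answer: 1/57783 ≈ 1.7306e-5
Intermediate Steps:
Z(y, Q) = -4*Q (Z(y, Q) = 12*(Q*(-⅓)) = 12*(-Q/3) = -4*Q)
q(z, l) = z² + l*z
A(a) = -143 (A(a) = -147 - 4*(-1) = -147 + 4 = -143)
1/(A(q(-3, -14)) + 57926) = 1/(-143 + 57926) = 1/57783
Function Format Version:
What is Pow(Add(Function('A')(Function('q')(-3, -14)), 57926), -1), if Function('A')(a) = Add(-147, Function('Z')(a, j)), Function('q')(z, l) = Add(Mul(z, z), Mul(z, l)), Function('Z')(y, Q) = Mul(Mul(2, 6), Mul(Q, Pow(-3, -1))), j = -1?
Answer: Rational(1, 57783) ≈ 1.7306e-5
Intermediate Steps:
Function('Z')(y, Q) = Mul(-4, Q) (Function('Z')(y, Q) = Mul(12, Mul(Q, Rational(-1, 3))) = Mul(12, Mul(Rational(-1, 3), Q)) = Mul(-4, Q))
Function('q')(z, l) = Add(Pow(z, 2), Mul(l, z))
Function('A')(a) = -143 (Function('A')(a) = Add(-147, Mul(-4, -1)) = Add(-147, 4) = -143)
Pow(Add(Function('A')(Function('q')(-3, -14)), 57926), -1) = Pow(Add(-143, 57926), -1) = Pow(57783, -1) = Rational(1, 57783)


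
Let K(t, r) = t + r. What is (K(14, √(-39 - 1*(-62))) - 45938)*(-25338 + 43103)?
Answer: -815839860 + 17765*√23 ≈ -8.1575e+8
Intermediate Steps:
K(t, r) = r + t
(K(14, √(-39 - 1*(-62))) - 45938)*(-25338 + 43103) = ((√(-39 - 1*(-62)) + 14) - 45938)*(-25338 + 43103) = ((√(-39 + 62) + 14) - 45938)*17765 = ((√23 + 14) - 45938)*17765 = ((14 + √23) - 45938)*17765 = (-45924 + √23)*17765 = -815839860 + 17765*√23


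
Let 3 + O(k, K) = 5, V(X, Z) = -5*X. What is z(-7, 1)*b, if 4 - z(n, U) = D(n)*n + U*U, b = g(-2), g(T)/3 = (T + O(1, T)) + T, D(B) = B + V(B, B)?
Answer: -1194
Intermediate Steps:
O(k, K) = 2 (O(k, K) = -3 + 5 = 2)
D(B) = -4*B (D(B) = B - 5*B = -4*B)
g(T) = 6 + 6*T (g(T) = 3*((T + 2) + T) = 3*((2 + T) + T) = 3*(2 + 2*T) = 6 + 6*T)
b = -6 (b = 6 + 6*(-2) = 6 - 12 = -6)
z(n, U) = 4 - U² + 4*n² (z(n, U) = 4 - ((-4*n)*n + U*U) = 4 - (-4*n² + U²) = 4 - (U² - 4*n²) = 4 + (-U² + 4*n²) = 4 - U² + 4*n²)
z(-7, 1)*b = (4 - 1*1² + 4*(-7)²)*(-6) = (4 - 1*1 + 4*49)*(-6) = (4 - 1 + 196)*(-6) = 199*(-6) = -1194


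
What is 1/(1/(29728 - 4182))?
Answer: 25546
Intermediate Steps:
1/(1/(29728 - 4182)) = 1/(1/25546) = 25546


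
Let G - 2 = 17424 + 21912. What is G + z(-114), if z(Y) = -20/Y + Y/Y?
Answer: 2242333/57 ≈ 39339.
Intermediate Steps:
G = 39338 (G = 2 + (17424 + 21912) = 2 + 39336 = 39338)
z(Y) = 1 - 20/Y (z(Y) = -20/Y + 1 = 1 - 20/Y)
G + z(-114) = 39338 + (-20 - 114)/(-114) = 39338 - 1/114*(-134) = 39338 + 67/57 = 2242333/57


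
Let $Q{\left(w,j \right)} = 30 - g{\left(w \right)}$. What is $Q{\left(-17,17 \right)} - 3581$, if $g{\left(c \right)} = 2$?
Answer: $-3553$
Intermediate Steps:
$Q{\left(w,j \right)} = 28$ ($Q{\left(w,j \right)} = 30 - 2 = 28$)
$Q{\left(-17,17 \right)} - 3581 = 28 - 3581 = -3553$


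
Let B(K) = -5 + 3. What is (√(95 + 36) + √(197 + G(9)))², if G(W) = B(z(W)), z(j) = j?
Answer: 326 + 2*√25545 ≈ 645.66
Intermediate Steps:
B(K) = -2
G(W) = -2
(√(95 + 36) + √(197 + G(9)))² = (√(95 + 36) + √(197 - 2))² = (√131 + √195)²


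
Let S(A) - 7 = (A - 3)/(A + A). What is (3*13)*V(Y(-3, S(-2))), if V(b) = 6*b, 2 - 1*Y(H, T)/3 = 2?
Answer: 0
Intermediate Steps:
S(A) = 7 + (-3 + A)/(2*A) (S(A) = 7 + (A - 3)/(A + A) = 7 + (-3 + A)/((2*A)) = 7 + (-3 + A)*(1/(2*A)) = 7 + (-3 + A)/(2*A))
Y(H, T) = 0 (Y(H, T) = 6 - 3*2 = 6 - 6 = 0)
(3*13)*V(Y(-3, S(-2))) = (3*13)*(6*0) = 39*0 = 0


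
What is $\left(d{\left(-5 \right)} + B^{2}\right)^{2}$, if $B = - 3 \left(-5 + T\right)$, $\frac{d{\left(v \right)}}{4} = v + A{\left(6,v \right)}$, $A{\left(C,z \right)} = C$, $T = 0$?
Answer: $52441$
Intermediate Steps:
$d{\left(v \right)} = 24 + 4 v$ ($d{\left(v \right)} = 4 \left(v + 6\right) = 4 \left(6 + v\right) = 24 + 4 v$)
$B = 15$ ($B = - 3 \left(-5 + 0\right) = \left(-3\right) \left(-5\right) = 15$)
$\left(d{\left(-5 \right)} + B^{2}\right)^{2} = \left(\left(24 + 4 \left(-5\right)\right) + 15^{2}\right)^{2} = \left(\left(24 - 20\right) + 225\right)^{2} = \left(4 + 225\right)^{2} = 229^{2} = 52441$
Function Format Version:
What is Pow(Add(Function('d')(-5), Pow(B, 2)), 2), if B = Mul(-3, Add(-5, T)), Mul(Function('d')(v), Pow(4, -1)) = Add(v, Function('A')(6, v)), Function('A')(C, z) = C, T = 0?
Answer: 52441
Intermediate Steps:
Function('d')(v) = Add(24, Mul(4, v)) (Function('d')(v) = Mul(4, Add(v, 6)) = Mul(4, Add(6, v)) = Add(24, Mul(4, v)))
B = 15 (B = Mul(-3, Add(-5, 0)) = Mul(-3, -5) = 15)
Pow(Add(Function('d')(-5), Pow(B, 2)), 2) = Pow(Add(Add(24, Mul(4, -5)), Pow(15, 2)), 2) = Pow(Add(Add(24, -20), 225), 2) = Pow(Add(4, 225), 2) = Pow(229, 2) = 52441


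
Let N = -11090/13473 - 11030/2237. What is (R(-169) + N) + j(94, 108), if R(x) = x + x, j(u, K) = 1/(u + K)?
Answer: -2092777055815/6088098402 ≈ -343.75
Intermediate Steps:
j(u, K) = 1/(K + u)
R(x) = 2*x
N = -173415520/30139101 (N = -11090*1/13473 - 11030*1/2237 = -11090/13473 - 11030/2237 = -173415520/30139101 ≈ -5.7538)
(R(-169) + N) + j(94, 108) = (2*(-169) - 173415520/30139101) + 1/(108 + 94) = (-338 - 173415520/30139101) + 1/202 = -10360431658/30139101 + 1/202 = -2092777055815/6088098402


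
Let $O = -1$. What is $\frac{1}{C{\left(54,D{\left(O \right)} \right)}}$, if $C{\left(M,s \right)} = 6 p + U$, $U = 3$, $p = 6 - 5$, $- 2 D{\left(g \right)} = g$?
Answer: $\frac{1}{9} \approx 0.11111$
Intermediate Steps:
$D{\left(g \right)} = - \frac{g}{2}$
$p = 1$ ($p = 6 - 5 = 1$)
$C{\left(M,s \right)} = 9$ ($C{\left(M,s \right)} = 6 \cdot 1 + 3 = 6 + 3 = 9$)
$\frac{1}{C{\left(54,D{\left(O \right)} \right)}} = \frac{1}{9}$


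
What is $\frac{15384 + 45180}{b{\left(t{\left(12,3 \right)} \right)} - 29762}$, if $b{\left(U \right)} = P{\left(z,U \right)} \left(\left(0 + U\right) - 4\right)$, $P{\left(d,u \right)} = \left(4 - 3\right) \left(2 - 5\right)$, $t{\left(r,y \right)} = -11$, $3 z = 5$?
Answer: $- \frac{60564}{29717} \approx -2.038$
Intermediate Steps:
$z = \frac{5}{3}$ ($z = \frac{1}{3} \cdot 5 = \frac{5}{3} \approx 1.6667$)
$P{\left(d,u \right)} = -3$ ($P{\left(d,u \right)} = 1 \left(-3\right) = -3$)
$b{\left(U \right)} = 12 - 3 U$ ($b{\left(U \right)} = - 3 \left(\left(0 + U\right) - 4\right) = - 3 \left(U - 4\right) = - 3 \left(-4 + U\right) = 12 - 3 U$)
$\frac{15384 + 45180}{b{\left(t{\left(12,3 \right)} \right)} - 29762} = \frac{15384 + 45180}{\left(12 - -33\right) - 29762} = \frac{60564}{\left(12 + 33\right) - 29762} = \frac{60564}{45 - 29762} = \frac{60564}{-29717} = 60564 \left(- \frac{1}{29717}\right) = - \frac{60564}{29717}$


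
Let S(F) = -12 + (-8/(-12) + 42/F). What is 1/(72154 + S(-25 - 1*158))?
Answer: 183/13202066 ≈ 1.3861e-5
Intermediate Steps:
S(F) = -34/3 + 42/F (S(F) = -12 + (-8*(-1/12) + 42/F) = -12 + (2/3 + 42/F) = -34/3 + 42/F)
1/(72154 + S(-25 - 1*158)) = 1/(72154 + (-34/3 + 42/(-25 - 1*158))) = 1/(72154 + (-34/3 + 42/(-25 - 158))) = 1/(72154 + (-34/3 + 42/(-183))) = 1/(72154 + (-34/3 + 42*(-1/183))) = 1/(72154 + (-34/3 - 14/61)) = 1/(72154 - 2116/183) = 1/(13202066/183) = 183/13202066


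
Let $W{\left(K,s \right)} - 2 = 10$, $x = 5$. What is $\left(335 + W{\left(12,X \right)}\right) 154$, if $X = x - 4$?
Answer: $53438$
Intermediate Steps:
$X = 1$ ($X = 5 - 4 = 1$)
$W{\left(K,s \right)} = 12$ ($W{\left(K,s \right)} = 2 + 10 = 12$)
$\left(335 + W{\left(12,X \right)}\right) 154 = \left(335 + 12\right) 154 = 347 \cdot 154 = 53438$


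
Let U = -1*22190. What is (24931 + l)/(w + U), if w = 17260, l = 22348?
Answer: -47279/4930 ≈ -9.5901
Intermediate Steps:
U = -22190
(24931 + l)/(w + U) = (24931 + 22348)/(17260 - 22190) = 47279/(-4930) = 47279*(-1/4930) = -47279/4930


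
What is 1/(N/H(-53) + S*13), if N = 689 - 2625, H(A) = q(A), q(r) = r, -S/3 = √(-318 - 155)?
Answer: 9328/184057763 + 109551*I*√473/2024635393 ≈ 5.068e-5 + 0.0011768*I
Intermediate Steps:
S = -3*I*√473 (S = -3*√(-318 - 155) = -3*I*√473 ≈ -65.246*I)
H(A) = A
N = -1936
1/(N/H(-53) + S*13) = 1/(-1936/(-53) - 3*I*√473*13) = 1/(-1936*(-1/53) - 39*I*√473) = 1/(1936/53 - 39*I*√473)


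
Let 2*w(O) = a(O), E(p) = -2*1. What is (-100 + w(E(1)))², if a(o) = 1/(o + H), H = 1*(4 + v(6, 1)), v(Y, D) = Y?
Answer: 2556801/256 ≈ 9987.5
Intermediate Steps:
H = 10 (H = 1*(4 + 6) = 1*10 = 10)
E(p) = -2
a(o) = 1/(10 + o) (a(o) = 1/(o + 10) = 1/(10 + o))
w(O) = 1/(2*(10 + O))
(-100 + w(E(1)))² = (-100 + 1/(2*(10 - 2)))² = (-100 + (½)/8)² = (-100 + (½)*(⅛))² = (-100 + 1/16)² = (-1599/16)² = 2556801/256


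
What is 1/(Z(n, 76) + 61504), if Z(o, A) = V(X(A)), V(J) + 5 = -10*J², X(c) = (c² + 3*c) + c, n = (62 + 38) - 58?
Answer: -1/369602501 ≈ -2.7056e-9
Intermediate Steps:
n = 42 (n = 100 - 58 = 42)
X(c) = c² + 4*c
V(J) = -5 - 10*J²
Z(o, A) = -5 - 10*A²*(4 + A)²
1/(Z(n, 76) + 61504) = 1/((-5 - 10*76²*(4 + 76)²) + 61504) = 1/((-5 - 10*5776*80²) + 61504) = 1/((-5 - 10*5776*6400) + 61504) = 1/((-5 - 369664000) + 61504) = 1/(-369664005 + 61504) = 1/(-369602501) = -1/369602501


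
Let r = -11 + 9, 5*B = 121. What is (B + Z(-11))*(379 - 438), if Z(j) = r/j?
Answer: -79119/55 ≈ -1438.5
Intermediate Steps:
B = 121/5 (B = (⅕)*121 = 121/5 ≈ 24.200)
r = -2
Z(j) = -2/j
(B + Z(-11))*(379 - 438) = (121/5 - 2/(-11))*(379 - 438) = (121/5 - 2*(-1/11))*(-59) = (121/5 + 2/11)*(-59) = (1341/55)*(-59) = -79119/55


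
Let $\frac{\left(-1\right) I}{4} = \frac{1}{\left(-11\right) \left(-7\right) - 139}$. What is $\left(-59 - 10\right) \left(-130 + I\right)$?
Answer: $\frac{277932}{31} \approx 8965.5$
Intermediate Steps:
$I = \frac{2}{31}$ ($I = - \frac{4}{\left(-11\right) \left(-7\right) - 139} = - \frac{4}{77 - 139} = - \frac{4}{-62} = \left(-4\right) \left(- \frac{1}{62}\right) = \frac{2}{31} \approx 0.064516$)
$\left(-59 - 10\right) \left(-130 + I\right) = \left(-59 - 10\right) \left(-130 + \frac{2}{31}\right) = \left(-69\right) \left(- \frac{4028}{31}\right) = \frac{277932}{31}$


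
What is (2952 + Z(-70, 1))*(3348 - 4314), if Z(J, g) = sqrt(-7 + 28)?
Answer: -2851632 - 966*sqrt(21) ≈ -2.8561e+6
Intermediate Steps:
Z(J, g) = sqrt(21)
(2952 + Z(-70, 1))*(3348 - 4314) = (2952 + sqrt(21))*(3348 - 4314) = (2952 + sqrt(21))*(-966) = -2851632 - 966*sqrt(21)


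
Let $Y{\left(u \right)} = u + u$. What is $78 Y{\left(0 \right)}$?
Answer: $0$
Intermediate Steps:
$Y{\left(u \right)} = 2 u$
$78 Y{\left(0 \right)} = 78 \cdot 2 \cdot 0 = 78 \cdot 0 = 0$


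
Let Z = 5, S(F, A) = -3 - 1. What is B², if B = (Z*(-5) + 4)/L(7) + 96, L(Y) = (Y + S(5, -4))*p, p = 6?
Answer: 323761/36 ≈ 8993.4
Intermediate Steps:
S(F, A) = -4
L(Y) = -24 + 6*Y (L(Y) = (Y - 4)*6 = (-4 + Y)*6 = -24 + 6*Y)
B = 569/6 (B = (5*(-5) + 4)/(-24 + 6*7) + 96 = (-25 + 4)/(-24 + 42) + 96 = -21/18 + 96 = -21*1/18 + 96 = -7/6 + 96 = 569/6 ≈ 94.833)
B² = (569/6)² = 323761/36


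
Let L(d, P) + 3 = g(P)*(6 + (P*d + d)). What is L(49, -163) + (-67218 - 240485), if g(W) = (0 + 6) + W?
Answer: 937618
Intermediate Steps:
g(W) = 6 + W
L(d, P) = -3 + (6 + P)*(6 + d + P*d) (L(d, P) = -3 + (6 + P)*(6 + (P*d + d)) = -3 + (6 + P)*(6 + (d + P*d)) = -3 + (6 + P)*(6 + d + P*d))
L(49, -163) + (-67218 - 240485) = (33 + 6*(-163) + 49*(6 - 163) - 163*49*(6 - 163)) + (-67218 - 240485) = (33 - 978 + 49*(-157) - 163*49*(-157)) - 307703 = (33 - 978 - 7693 + 1253959) - 307703 = 1245321 - 307703 = 937618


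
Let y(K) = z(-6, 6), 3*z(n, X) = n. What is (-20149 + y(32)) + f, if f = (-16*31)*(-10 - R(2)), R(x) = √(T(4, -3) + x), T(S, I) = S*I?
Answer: -15191 + 496*I*√10 ≈ -15191.0 + 1568.5*I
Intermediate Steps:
T(S, I) = I*S
z(n, X) = n/3
R(x) = √(-12 + x) (R(x) = √(-3*4 + x) = √(-12 + x))
y(K) = -2 (y(K) = (⅓)*(-6) = -2)
f = 4960 + 496*I*√10 (f = (-16*31)*(-10 - √(-12 + 2)) = -496*(-10 - √(-10)) = -496*(-10 - I*√10) = 4960 + 496*I*√10 ≈ 4960.0 + 1568.5*I)
(-20149 + y(32)) + f = (-20149 - 2) + (4960 + 496*I*√10) = -20151 + (4960 + 496*I*√10) = -15191 + 496*I*√10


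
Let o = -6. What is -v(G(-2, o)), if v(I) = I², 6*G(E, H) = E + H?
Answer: -16/9 ≈ -1.7778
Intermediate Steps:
G(E, H) = E/6 + H/6 (G(E, H) = (E + H)/6 = E/6 + H/6)
-v(G(-2, o)) = -((⅙)*(-2) + (⅙)*(-6))² = -(-⅓ - 1)² = -(-4/3)² = -1*16/9 = -16/9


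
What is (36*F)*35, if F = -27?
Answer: -34020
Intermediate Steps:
(36*F)*35 = (36*(-27))*35 = -972*35 = -34020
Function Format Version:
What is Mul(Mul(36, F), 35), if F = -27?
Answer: -34020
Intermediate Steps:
Mul(Mul(36, F), 35) = Mul(Mul(36, -27), 35) = Mul(-972, 35) = -34020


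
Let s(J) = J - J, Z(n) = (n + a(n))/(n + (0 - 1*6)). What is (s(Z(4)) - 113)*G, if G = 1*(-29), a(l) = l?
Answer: 3277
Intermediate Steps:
Z(n) = 2*n/(-6 + n) (Z(n) = (n + n)/(n + (0 - 1*6)) = (2*n)/(n + (0 - 6)) = (2*n)/(n - 6) = (2*n)/(-6 + n) = 2*n/(-6 + n))
s(J) = 0
G = -29
(s(Z(4)) - 113)*G = (0 - 113)*(-29) = -113*(-29) = 3277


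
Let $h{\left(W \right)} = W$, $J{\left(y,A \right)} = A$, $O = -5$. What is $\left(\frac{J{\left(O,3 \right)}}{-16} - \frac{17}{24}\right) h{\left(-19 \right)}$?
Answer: $\frac{817}{48} \approx 17.021$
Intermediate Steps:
$\left(\frac{J{\left(O,3 \right)}}{-16} - \frac{17}{24}\right) h{\left(-19 \right)} = \left(\frac{3}{-16} - \frac{17}{24}\right) \left(-19\right) = \left(3 \left(- \frac{1}{16}\right) - \frac{17}{24}\right) \left(-19\right) = \left(- \frac{3}{16} - \frac{17}{24}\right) \left(-19\right) = \left(- \frac{43}{48}\right) \left(-19\right) = \frac{817}{48}$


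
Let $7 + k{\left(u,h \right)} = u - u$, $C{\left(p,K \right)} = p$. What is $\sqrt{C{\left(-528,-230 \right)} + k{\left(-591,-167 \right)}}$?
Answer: $i \sqrt{535} \approx 23.13 i$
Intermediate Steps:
$k{\left(u,h \right)} = -7$ ($k{\left(u,h \right)} = -7 + \left(u - u\right) = -7 + 0 = -7$)
$\sqrt{C{\left(-528,-230 \right)} + k{\left(-591,-167 \right)}} = \sqrt{-528 - 7} = \sqrt{-535} = i \sqrt{535}$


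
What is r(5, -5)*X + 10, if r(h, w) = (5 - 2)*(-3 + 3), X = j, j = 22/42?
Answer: 10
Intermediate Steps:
j = 11/21 (j = 22*(1/42) = 11/21 ≈ 0.52381)
X = 11/21 ≈ 0.52381
r(h, w) = 0 (r(h, w) = 3*0 = 0)
r(5, -5)*X + 10 = 0*(11/21) + 10 = 0 + 10 = 10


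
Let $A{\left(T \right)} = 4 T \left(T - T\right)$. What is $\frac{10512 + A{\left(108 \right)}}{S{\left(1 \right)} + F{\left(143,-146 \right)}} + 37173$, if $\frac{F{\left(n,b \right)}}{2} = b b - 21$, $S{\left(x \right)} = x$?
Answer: $\frac{527748585}{14197} \approx 37173.0$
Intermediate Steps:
$F{\left(n,b \right)} = -42 + 2 b^{2}$ ($F{\left(n,b \right)} = 2 \left(b b - 21\right) = 2 \left(b^{2} - 21\right) = 2 \left(-21 + b^{2}\right) = -42 + 2 b^{2}$)
$A{\left(T \right)} = 0$ ($A{\left(T \right)} = 4 T 0 = 0$)
$\frac{10512 + A{\left(108 \right)}}{S{\left(1 \right)} + F{\left(143,-146 \right)}} + 37173 = \frac{10512 + 0}{1 - \left(42 - 2 \left(-146\right)^{2}\right)} + 37173 = \frac{10512}{1 + \left(-42 + 2 \cdot 21316\right)} + 37173 = \frac{10512}{1 + \left(-42 + 42632\right)} + 37173 = \frac{10512}{1 + 42590} + 37173 = \frac{10512}{42591} + 37173 = 10512 \cdot \frac{1}{42591} + 37173 = \frac{3504}{14197} + 37173 = \frac{527748585}{14197}$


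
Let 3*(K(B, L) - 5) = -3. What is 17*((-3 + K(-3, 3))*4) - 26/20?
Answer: 667/10 ≈ 66.700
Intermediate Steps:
K(B, L) = 4 (K(B, L) = 5 + (⅓)*(-3) = 5 - 1 = 4)
17*((-3 + K(-3, 3))*4) - 26/20 = 17*((-3 + 4)*4) - 26/20 = 17*(1*4) - 26*1/20 = 17*4 - 13/10 = 68 - 13/10 = 667/10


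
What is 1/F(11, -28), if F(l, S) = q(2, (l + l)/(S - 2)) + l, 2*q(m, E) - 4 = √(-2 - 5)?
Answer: 52/683 - 2*I*√7/683 ≈ 0.076135 - 0.0077474*I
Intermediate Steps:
q(m, E) = 2 + I*√7/2 (q(m, E) = 2 + √(-2 - 5)/2 = 2 + √(-7)/2 = 2 + (I*√7)/2 = 2 + I*√7/2)
F(l, S) = 2 + l + I*√7/2 (F(l, S) = (2 + I*√7/2) + l = 2 + l + I*√7/2)
1/F(11, -28) = 1/(2 + 11 + I*√7/2) = 1/(13 + I*√7/2)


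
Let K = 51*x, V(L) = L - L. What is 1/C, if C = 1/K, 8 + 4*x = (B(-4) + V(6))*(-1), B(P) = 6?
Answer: -357/2 ≈ -178.50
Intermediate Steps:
V(L) = 0
x = -7/2 (x = -2 + ((6 + 0)*(-1))/4 = -2 + (6*(-1))/4 = -2 + (¼)*(-6) = -2 - 3/2 = -7/2 ≈ -3.5000)
K = -357/2 (K = 51*(-7/2) = -357/2 ≈ -178.50)
C = -2/357 (C = 1/(-357/2) = -2/357 ≈ -0.0056022)
1/C = 1/(-2/357) = -357/2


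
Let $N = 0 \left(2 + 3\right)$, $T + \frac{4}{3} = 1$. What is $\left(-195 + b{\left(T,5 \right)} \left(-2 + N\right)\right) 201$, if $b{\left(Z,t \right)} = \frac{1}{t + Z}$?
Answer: $- \frac{274968}{7} \approx -39281.0$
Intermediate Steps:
$T = - \frac{1}{3}$ ($T = - \frac{4}{3} + 1 = - \frac{1}{3} \approx -0.33333$)
$b{\left(Z,t \right)} = \frac{1}{Z + t}$
$N = 0$ ($N = 0 \cdot 5 = 0$)
$\left(-195 + b{\left(T,5 \right)} \left(-2 + N\right)\right) 201 = \left(-195 + \frac{-2 + 0}{- \frac{1}{3} + 5}\right) 201 = \left(-195 + \frac{1}{\frac{14}{3}} \left(-2\right)\right) 201 = \left(-195 + \frac{3}{14} \left(-2\right)\right) 201 = \left(-195 - \frac{3}{7}\right) 201 = \left(- \frac{1368}{7}\right) 201 = - \frac{274968}{7}$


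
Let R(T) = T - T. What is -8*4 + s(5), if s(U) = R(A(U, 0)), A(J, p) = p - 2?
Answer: -32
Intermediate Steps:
A(J, p) = -2 + p
R(T) = 0
s(U) = 0
-8*4 + s(5) = -8*4 + 0 = -32 + 0 = -32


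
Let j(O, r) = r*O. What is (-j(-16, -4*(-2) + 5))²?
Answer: 43264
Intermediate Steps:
j(O, r) = O*r
(-j(-16, -4*(-2) + 5))² = (-(-16)*(-4*(-2) + 5))² = (-(-16)*(8 + 5))² = (-(-16)*13)² = (-1*(-208))² = 208² = 43264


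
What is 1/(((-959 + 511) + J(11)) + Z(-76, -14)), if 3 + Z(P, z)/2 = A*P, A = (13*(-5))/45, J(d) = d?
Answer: -9/2011 ≈ -0.0044754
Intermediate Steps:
A = -13/9 (A = -65*1/45 = -13/9 ≈ -1.4444)
Z(P, z) = -6 - 26*P/9 (Z(P, z) = -6 + 2*(-13*P/9) = -6 - 26*P/9)
1/(((-959 + 511) + J(11)) + Z(-76, -14)) = 1/(((-959 + 511) + 11) + (-6 - 26/9*(-76))) = 1/((-448 + 11) + (-6 + 1976/9)) = 1/(-437 + 1922/9) = 1/(-2011/9) = -9/2011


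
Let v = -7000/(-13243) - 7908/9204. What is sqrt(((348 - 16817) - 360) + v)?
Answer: I*sqrt(1736322240641459666)/10157381 ≈ 129.73*I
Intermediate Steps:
v = -3358137/10157381 (v = -7000*(-1/13243) - 7908*1/9204 = 7000/13243 - 659/767 = -3358137/10157381 ≈ -0.33061)
sqrt(((348 - 16817) - 360) + v) = sqrt(((348 - 16817) - 360) - 3358137/10157381) = sqrt((-16469 - 360) - 3358137/10157381) = sqrt(-16829 - 3358137/10157381) = sqrt(-170941922986/10157381) = I*sqrt(1736322240641459666)/10157381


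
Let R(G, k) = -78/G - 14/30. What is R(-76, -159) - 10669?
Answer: -6081011/570 ≈ -10668.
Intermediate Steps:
R(G, k) = -7/15 - 78/G (R(G, k) = -78/G - 14*1/30 = -78/G - 7/15 = -7/15 - 78/G)
R(-76, -159) - 10669 = (-7/15 - 78/(-76)) - 10669 = (-7/15 - 78*(-1/76)) - 10669 = (-7/15 + 39/38) - 10669 = 319/570 - 10669 = -6081011/570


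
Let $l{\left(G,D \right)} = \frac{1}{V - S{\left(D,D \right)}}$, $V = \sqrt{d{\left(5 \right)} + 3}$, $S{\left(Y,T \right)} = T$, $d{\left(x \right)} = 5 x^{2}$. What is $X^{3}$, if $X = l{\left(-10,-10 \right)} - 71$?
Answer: $- \frac{997098903}{2744} + \frac{2994035 \sqrt{2}}{686} \approx -3.572 \cdot 10^{5}$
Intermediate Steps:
$V = 8 \sqrt{2}$ ($V = \sqrt{5 \cdot 5^{2} + 3} = \sqrt{5 \cdot 25 + 3} = \sqrt{125 + 3} = \sqrt{128} = 8 \sqrt{2} \approx 11.314$)
$l{\left(G,D \right)} = \frac{1}{- D + 8 \sqrt{2}}$ ($l{\left(G,D \right)} = \frac{1}{8 \sqrt{2} - D} = \frac{1}{- D + 8 \sqrt{2}}$)
$X = -71 - \frac{1}{-10 - 8 \sqrt{2}}$ ($X = - \frac{1}{-10 - 8 \sqrt{2}} - 71 = -71 - \frac{1}{-10 - 8 \sqrt{2}} \approx -70.953$)
$X^{3} = \left(- \frac{999}{14} + \frac{2 \sqrt{2}}{7}\right)^{3}$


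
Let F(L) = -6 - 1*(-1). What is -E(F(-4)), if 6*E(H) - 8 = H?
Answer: -½ ≈ -0.50000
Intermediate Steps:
F(L) = -5 (F(L) = -6 + 1 = -5)
E(H) = 4/3 + H/6
-E(F(-4)) = -(4/3 + (⅙)*(-5)) = -(4/3 - ⅚) = -1*½ = -½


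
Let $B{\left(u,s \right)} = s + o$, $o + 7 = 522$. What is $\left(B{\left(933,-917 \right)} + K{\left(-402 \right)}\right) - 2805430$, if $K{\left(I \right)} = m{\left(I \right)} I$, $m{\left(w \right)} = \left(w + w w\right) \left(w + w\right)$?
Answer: $52098970184$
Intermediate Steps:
$o = 515$ ($o = -7 + 522 = 515$)
$B{\left(u,s \right)} = 515 + s$ ($B{\left(u,s \right)} = s + 515 = 515 + s$)
$m{\left(w \right)} = 2 w \left(w + w^{2}\right)$ ($m{\left(w \right)} = \left(w + w^{2}\right) 2 w = 2 w \left(w + w^{2}\right)$)
$K{\left(I \right)} = 2 I^{3} \left(1 + I\right)$ ($K{\left(I \right)} = 2 I^{2} \left(1 + I\right) I = 2 I^{3} \left(1 + I\right)$)
$\left(B{\left(933,-917 \right)} + K{\left(-402 \right)}\right) - 2805430 = \left(\left(515 - 917\right) + 2 \left(-402\right)^{3} \left(1 - 402\right)\right) - 2805430 = \left(-402 + 2 \left(-64964808\right) \left(-401\right)\right) - 2805430 = \left(-402 + 52101776016\right) - 2805430 = 52101775614 - 2805430 = 52098970184$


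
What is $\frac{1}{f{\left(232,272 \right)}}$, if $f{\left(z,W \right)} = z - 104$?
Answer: $\frac{1}{128} \approx 0.0078125$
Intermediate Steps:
$f{\left(z,W \right)} = -104 + z$ ($f{\left(z,W \right)} = z - 104 = -104 + z$)
$\frac{1}{f{\left(232,272 \right)}} = \frac{1}{-104 + 232} = \frac{1}{128}$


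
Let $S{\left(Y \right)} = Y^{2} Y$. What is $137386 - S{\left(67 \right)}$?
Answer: $-163377$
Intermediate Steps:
$S{\left(Y \right)} = Y^{3}$
$137386 - S{\left(67 \right)} = 137386 - 67^{3} = 137386 - 300763 = -163377$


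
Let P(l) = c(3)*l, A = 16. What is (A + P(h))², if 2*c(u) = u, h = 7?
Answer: 2809/4 ≈ 702.25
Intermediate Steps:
c(u) = u/2
P(l) = 3*l/2 (P(l) = ((½)*3)*l = 3*l/2)
(A + P(h))² = (16 + (3/2)*7)² = (16 + 21/2)² = (53/2)² = 2809/4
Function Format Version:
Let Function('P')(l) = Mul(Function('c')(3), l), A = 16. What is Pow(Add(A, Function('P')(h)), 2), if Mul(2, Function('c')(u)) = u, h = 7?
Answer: Rational(2809, 4) ≈ 702.25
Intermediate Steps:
Function('c')(u) = Mul(Rational(1, 2), u)
Function('P')(l) = Mul(Rational(3, 2), l) (Function('P')(l) = Mul(Mul(Rational(1, 2), 3), l) = Mul(Rational(3, 2), l))
Pow(Add(A, Function('P')(h)), 2) = Pow(Add(16, Mul(Rational(3, 2), 7)), 2) = Pow(Add(16, Rational(21, 2)), 2) = Pow(Rational(53, 2), 2) = Rational(2809, 4)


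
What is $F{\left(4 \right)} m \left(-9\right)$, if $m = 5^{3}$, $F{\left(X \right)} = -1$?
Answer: $1125$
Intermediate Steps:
$m = 125$
$F{\left(4 \right)} m \left(-9\right) = \left(-1\right) 125 \left(-9\right) = \left(-125\right) \left(-9\right) = 1125$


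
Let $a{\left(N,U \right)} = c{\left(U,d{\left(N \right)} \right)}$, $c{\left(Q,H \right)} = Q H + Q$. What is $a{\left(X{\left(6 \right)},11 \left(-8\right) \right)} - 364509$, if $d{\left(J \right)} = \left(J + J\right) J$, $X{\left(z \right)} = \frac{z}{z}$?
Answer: $-364773$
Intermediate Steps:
$X{\left(z \right)} = 1$
$d{\left(J \right)} = 2 J^{2}$ ($d{\left(J \right)} = 2 J J = 2 J^{2}$)
$c{\left(Q,H \right)} = Q + H Q$ ($c{\left(Q,H \right)} = H Q + Q = Q + H Q$)
$a{\left(N,U \right)} = U \left(1 + 2 N^{2}\right)$
$a{\left(X{\left(6 \right)},11 \left(-8\right) \right)} - 364509 = 11 \left(-8\right) \left(1 + 2 \cdot 1^{2}\right) - 364509 = - 88 \left(1 + 2 \cdot 1\right) - 364509 = - 88 \left(1 + 2\right) - 364509 = \left(-88\right) 3 - 364509 = -264 - 364509 = -364773$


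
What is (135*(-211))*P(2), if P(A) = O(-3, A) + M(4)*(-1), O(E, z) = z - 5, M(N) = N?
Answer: 199395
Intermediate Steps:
O(E, z) = -5 + z
P(A) = -9 + A (P(A) = (-5 + A) + 4*(-1) = (-5 + A) - 4 = -9 + A)
(135*(-211))*P(2) = (135*(-211))*(-9 + 2) = -28485*(-7) = 199395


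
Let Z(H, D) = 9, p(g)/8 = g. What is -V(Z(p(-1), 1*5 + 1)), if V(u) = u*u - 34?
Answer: -47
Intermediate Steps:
p(g) = 8*g
V(u) = -34 + u² (V(u) = u² - 34 = -34 + u²)
-V(Z(p(-1), 1*5 + 1)) = -(-34 + 9²) = -(-34 + 81) = -1*47 = -47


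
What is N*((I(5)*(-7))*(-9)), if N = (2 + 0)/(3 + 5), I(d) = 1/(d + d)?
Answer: 63/40 ≈ 1.5750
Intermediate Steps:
I(d) = 1/(2*d)
N = ¼ (N = 2/8 = 2*(⅛) = ¼ ≈ 0.25000)
N*((I(5)*(-7))*(-9)) = ((((½)/5)*(-7))*(-9))/4 = ((((½)*(⅕))*(-7))*(-9))/4 = (((⅒)*(-7))*(-9))/4 = (-7/10*(-9))/4 = (¼)*(63/10) = 63/40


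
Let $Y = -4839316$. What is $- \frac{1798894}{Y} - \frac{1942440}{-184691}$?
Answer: $\frac{4866160251397}{446889055678} \approx 10.889$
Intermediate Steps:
$- \frac{1798894}{Y} - \frac{1942440}{-184691} = - \frac{1798894}{-4839316} - \frac{1942440}{-184691} = \left(-1798894\right) \left(- \frac{1}{4839316}\right) - - \frac{1942440}{184691} = \frac{899447}{2419658} + \frac{1942440}{184691} = \frac{4866160251397}{446889055678}$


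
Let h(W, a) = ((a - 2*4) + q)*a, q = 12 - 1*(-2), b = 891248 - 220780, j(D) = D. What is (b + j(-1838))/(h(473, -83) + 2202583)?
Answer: 334315/1104487 ≈ 0.30269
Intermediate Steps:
b = 670468
q = 14 (q = 12 + 2 = 14)
h(W, a) = a*(6 + a) (h(W, a) = ((a - 2*4) + 14)*a = ((a - 8) + 14)*a = ((-8 + a) + 14)*a = (6 + a)*a = a*(6 + a))
(b + j(-1838))/(h(473, -83) + 2202583) = (670468 - 1838)/(-83*(6 - 83) + 2202583) = 668630/(-83*(-77) + 2202583) = 668630/(6391 + 2202583) = 668630/2208974 = 668630*(1/2208974) = 334315/1104487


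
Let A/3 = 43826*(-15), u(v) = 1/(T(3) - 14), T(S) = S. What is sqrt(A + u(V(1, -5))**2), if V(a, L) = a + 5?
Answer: I*sqrt(238632569)/11 ≈ 1404.3*I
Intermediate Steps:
V(a, L) = 5 + a
u(v) = -1/11 (u(v) = 1/(3 - 14) = 1/(-11) = -1/11)
A = -1972170 (A = 3*(43826*(-15)) = 3*(-657390) = -1972170)
sqrt(A + u(V(1, -5))**2) = sqrt(-1972170 + (-1/11)**2) = sqrt(-1972170 + 1/121) = sqrt(-238632569/121) = I*sqrt(238632569)/11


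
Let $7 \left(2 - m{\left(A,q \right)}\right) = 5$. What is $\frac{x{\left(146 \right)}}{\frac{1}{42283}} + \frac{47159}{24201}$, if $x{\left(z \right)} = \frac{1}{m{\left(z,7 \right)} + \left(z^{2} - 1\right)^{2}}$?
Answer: $\frac{16665238545893}{8551839026376} \approx 1.9487$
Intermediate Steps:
$m{\left(A,q \right)} = \frac{9}{7}$ ($m{\left(A,q \right)} = 2 - \frac{5}{7} = \frac{9}{7}$)
$x{\left(z \right)} = \frac{1}{\frac{9}{7} + \left(-1 + z^{2}\right)^{2}}$ ($x{\left(z \right)} = \frac{1}{\frac{9}{7} + \left(z^{2} - 1\right)^{2}} = \frac{1}{\frac{9}{7} + \left(-1 + z^{2}\right)^{2}}$)
$\frac{x{\left(146 \right)}}{\frac{1}{42283}} + \frac{47159}{24201} = \frac{7 \frac{1}{9 + 7 \left(-1 + 146^{2}\right)^{2}}}{\frac{1}{42283}} + \frac{47159}{24201} = \frac{7}{9 + 7 \left(-1 + 21316\right)^{2}} \frac{1}{\frac{1}{42283}} + 47159 \cdot \frac{1}{24201} = \frac{7}{9 + 7 \cdot 21315^{2}} \cdot 42283 + \frac{47159}{24201} = \frac{7}{9 + 7 \cdot 454329225} \cdot 42283 + \frac{47159}{24201} = \frac{7}{9 + 3180304575} \cdot 42283 + \frac{47159}{24201} = \frac{7}{3180304584} \cdot 42283 + \frac{47159}{24201} = \frac{295981}{3180304584} + \frac{47159}{24201} = \frac{16665238545893}{8551839026376}$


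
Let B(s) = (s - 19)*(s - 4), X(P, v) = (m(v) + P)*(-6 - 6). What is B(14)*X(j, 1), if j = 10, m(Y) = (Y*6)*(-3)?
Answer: -4800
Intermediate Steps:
m(Y) = -18*Y (m(Y) = (6*Y)*(-3) = -18*Y)
X(P, v) = -12*P + 216*v (X(P, v) = (-18*v + P)*(-6 - 6) = (P - 18*v)*(-12) = -12*P + 216*v)
B(s) = (-19 + s)*(-4 + s)
B(14)*X(j, 1) = (76 + 14² - 23*14)*(-12*10 + 216*1) = (76 + 196 - 322)*(-120 + 216) = -50*96 = -4800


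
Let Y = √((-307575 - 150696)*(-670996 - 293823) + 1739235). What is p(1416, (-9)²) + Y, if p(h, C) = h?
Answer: 1416 + 4*√27634394199 ≈ 6.6636e+5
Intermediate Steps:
Y = 4*√27634394199 (Y = √(-458271*(-964819) + 1739235) = √(442148567949 + 1739235) = √442150307184 = 4*√27634394199 ≈ 6.6494e+5)
p(1416, (-9)²) + Y = 1416 + 4*√27634394199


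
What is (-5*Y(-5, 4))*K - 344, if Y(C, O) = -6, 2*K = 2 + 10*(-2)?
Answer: -614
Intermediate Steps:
K = -9 (K = (2 + 10*(-2))/2 = (2 - 20)/2 = (½)*(-18) = -9)
(-5*Y(-5, 4))*K - 344 = -5*(-6)*(-9) - 344 = 30*(-9) - 344 = -270 - 344 = -614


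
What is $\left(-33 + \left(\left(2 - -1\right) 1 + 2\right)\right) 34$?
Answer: $-952$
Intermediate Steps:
$\left(-33 + \left(\left(2 - -1\right) 1 + 2\right)\right) 34 = \left(-33 + \left(\left(2 + 1\right) 1 + 2\right)\right) 34 = \left(-33 + \left(3 \cdot 1 + 2\right)\right) 34 = \left(-33 + \left(3 + 2\right)\right) 34 = \left(-33 + 5\right) 34 = \left(-28\right) 34 = -952$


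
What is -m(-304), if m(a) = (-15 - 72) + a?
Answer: 391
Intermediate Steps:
m(a) = -87 + a
-m(-304) = -(-87 - 304) = -1*(-391) = 391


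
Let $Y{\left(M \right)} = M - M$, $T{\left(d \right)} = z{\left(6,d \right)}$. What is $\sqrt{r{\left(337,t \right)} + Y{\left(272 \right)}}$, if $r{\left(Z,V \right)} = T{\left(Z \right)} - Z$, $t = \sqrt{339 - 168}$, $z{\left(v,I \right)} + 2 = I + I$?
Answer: $\sqrt{335} \approx 18.303$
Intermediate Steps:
$z{\left(v,I \right)} = -2 + 2 I$ ($z{\left(v,I \right)} = -2 + \left(I + I\right) = -2 + 2 I$)
$T{\left(d \right)} = -2 + 2 d$
$t = 3 \sqrt{19}$ ($t = \sqrt{339 - 168} = \sqrt{171} = 3 \sqrt{19} \approx 13.077$)
$r{\left(Z,V \right)} = -2 + Z$ ($r{\left(Z,V \right)} = \left(-2 + 2 Z\right) - Z = -2 + Z$)
$Y{\left(M \right)} = 0$
$\sqrt{r{\left(337,t \right)} + Y{\left(272 \right)}} = \sqrt{\left(-2 + 337\right) + 0} = \sqrt{335 + 0} = \sqrt{335}$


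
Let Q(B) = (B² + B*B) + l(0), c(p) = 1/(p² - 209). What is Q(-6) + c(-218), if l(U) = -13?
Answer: 2791586/47315 ≈ 59.000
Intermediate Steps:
c(p) = 1/(-209 + p²)
Q(B) = -13 + 2*B² (Q(B) = (B² + B*B) - 13 = (B² + B²) - 13 = 2*B² - 13 = -13 + 2*B²)
Q(-6) + c(-218) = (-13 + 2*(-6)²) + 1/(-209 + (-218)²) = (-13 + 2*36) + 1/(-209 + 47524) = (-13 + 72) + 1/47315 = 59 + 1/47315 = 2791586/47315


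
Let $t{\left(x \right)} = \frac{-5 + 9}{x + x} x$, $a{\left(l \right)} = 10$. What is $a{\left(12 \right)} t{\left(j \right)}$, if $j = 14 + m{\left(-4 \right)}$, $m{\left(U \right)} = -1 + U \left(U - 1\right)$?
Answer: $20$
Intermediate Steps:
$m{\left(U \right)} = -1 + U \left(-1 + U\right)$
$j = 33$ ($j = 14 - \left(-3 - 16\right) = 14 + \left(-1 + 16 + 4\right) = 14 + 19 = 33$)
$t{\left(x \right)} = 2$ ($t{\left(x \right)} = \frac{4}{2 x} x = 4 \frac{1}{2 x} x = \frac{2}{x} x = 2$)
$a{\left(12 \right)} t{\left(j \right)} = 10 \cdot 2 = 20$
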